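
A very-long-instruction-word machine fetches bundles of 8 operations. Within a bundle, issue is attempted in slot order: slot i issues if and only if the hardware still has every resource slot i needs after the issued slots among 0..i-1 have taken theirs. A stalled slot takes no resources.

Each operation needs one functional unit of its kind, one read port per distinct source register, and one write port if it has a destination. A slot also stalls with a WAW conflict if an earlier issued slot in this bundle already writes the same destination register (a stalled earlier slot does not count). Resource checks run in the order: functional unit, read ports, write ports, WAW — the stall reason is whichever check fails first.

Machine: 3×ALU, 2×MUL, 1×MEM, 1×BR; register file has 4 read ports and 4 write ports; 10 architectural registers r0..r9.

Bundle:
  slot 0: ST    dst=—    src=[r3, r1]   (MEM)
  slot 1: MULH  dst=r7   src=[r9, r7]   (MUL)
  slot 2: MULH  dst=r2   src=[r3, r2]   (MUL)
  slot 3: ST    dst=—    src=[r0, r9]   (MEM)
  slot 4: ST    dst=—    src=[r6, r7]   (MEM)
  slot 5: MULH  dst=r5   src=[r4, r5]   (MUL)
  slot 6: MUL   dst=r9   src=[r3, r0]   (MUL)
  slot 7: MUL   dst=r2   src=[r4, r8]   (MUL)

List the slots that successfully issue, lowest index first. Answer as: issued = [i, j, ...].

issued = [0, 1]

#0 MEM src=r3,r1 dispatched  <A:3 Mu:2 Ld:0 B:1 rd:2 wr:4>
#1 MUL src=r9,r7 dispatched  <A:3 Mu:1 Ld:0 B:1 rd:0 wr:3>
#2 MUL src=r3,r2 held:RD_PORT  <A:3 Mu:1 Ld:0 B:1 rd:0 wr:3>
#3 MEM src=r0,r9 held:FU  <A:3 Mu:1 Ld:0 B:1 rd:0 wr:3>
#4 MEM src=r6,r7 held:FU  <A:3 Mu:1 Ld:0 B:1 rd:0 wr:3>
#5 MUL src=r4,r5 held:RD_PORT  <A:3 Mu:1 Ld:0 B:1 rd:0 wr:3>
#6 MUL src=r3,r0 held:RD_PORT  <A:3 Mu:1 Ld:0 B:1 rd:0 wr:3>
#7 MUL src=r4,r8 held:RD_PORT  <A:3 Mu:1 Ld:0 B:1 rd:0 wr:3>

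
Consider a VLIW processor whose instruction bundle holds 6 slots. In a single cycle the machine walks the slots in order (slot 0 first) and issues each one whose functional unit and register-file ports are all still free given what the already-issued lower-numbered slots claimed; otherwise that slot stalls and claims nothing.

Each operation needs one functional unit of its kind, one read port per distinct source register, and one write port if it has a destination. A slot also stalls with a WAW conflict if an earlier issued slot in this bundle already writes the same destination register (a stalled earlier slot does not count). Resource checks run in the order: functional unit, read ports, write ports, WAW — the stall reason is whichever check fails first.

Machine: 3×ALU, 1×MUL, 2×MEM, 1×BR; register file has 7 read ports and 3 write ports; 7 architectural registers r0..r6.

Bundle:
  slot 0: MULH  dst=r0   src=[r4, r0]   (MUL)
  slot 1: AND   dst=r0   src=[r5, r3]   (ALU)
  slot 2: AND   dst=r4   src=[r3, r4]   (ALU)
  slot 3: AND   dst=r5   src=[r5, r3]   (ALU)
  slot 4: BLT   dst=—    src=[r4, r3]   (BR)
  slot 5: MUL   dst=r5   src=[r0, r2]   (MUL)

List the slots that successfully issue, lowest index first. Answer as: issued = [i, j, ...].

(0) want 1×MUL +2rd +1wr — yes → AL3|MU0|ME2|BR1|rd5|wr2
(1) want 1×ALU +2rd +1wr — WAW → AL3|MU0|ME2|BR1|rd5|wr2
(2) want 1×ALU +2rd +1wr — yes → AL2|MU0|ME2|BR1|rd3|wr1
(3) want 1×ALU +2rd +1wr — yes → AL1|MU0|ME2|BR1|rd1|wr0
(4) want 1×BR +2rd +0wr — RD_PORT → AL1|MU0|ME2|BR1|rd1|wr0
(5) want 1×MUL +2rd +1wr — FU → AL1|MU0|ME2|BR1|rd1|wr0

issued = [0, 2, 3]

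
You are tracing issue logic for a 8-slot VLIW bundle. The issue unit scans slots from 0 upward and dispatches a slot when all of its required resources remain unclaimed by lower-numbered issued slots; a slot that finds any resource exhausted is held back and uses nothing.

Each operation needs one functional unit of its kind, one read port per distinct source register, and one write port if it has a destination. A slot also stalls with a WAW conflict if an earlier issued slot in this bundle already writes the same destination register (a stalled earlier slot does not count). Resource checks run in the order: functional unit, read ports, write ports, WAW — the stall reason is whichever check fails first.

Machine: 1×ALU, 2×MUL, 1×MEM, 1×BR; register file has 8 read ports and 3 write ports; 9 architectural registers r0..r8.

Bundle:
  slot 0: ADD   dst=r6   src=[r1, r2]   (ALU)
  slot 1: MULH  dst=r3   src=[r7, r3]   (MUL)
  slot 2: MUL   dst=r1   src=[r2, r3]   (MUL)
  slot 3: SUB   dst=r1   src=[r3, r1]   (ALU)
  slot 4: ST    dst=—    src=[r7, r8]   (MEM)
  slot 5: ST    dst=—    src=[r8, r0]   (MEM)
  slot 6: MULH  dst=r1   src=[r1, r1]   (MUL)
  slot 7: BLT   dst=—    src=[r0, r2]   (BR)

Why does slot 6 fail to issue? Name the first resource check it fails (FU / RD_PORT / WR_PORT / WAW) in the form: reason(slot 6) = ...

reason(slot 6) = FU

  0. ALU→r6 ⇒ go  {0A/2Mu/1Ld/1B | 6r 2w}
  1. MUL→r3 ⇒ go  {0A/1Mu/1Ld/1B | 4r 1w}
  2. MUL→r1 ⇒ go  {0A/0Mu/1Ld/1B | 2r 0w}
  3. ALU→r1 ⇒ no(FU)  {0A/0Mu/1Ld/1B | 2r 0w}
  4. MEM ⇒ go  {0A/0Mu/0Ld/1B | 0r 0w}
  5. MEM ⇒ no(FU)  {0A/0Mu/0Ld/1B | 0r 0w}
  6. MUL→r1 ⇒ no(FU)  {0A/0Mu/0Ld/1B | 0r 0w}
  7. BR ⇒ no(RD_PORT)  {0A/0Mu/0Ld/1B | 0r 0w}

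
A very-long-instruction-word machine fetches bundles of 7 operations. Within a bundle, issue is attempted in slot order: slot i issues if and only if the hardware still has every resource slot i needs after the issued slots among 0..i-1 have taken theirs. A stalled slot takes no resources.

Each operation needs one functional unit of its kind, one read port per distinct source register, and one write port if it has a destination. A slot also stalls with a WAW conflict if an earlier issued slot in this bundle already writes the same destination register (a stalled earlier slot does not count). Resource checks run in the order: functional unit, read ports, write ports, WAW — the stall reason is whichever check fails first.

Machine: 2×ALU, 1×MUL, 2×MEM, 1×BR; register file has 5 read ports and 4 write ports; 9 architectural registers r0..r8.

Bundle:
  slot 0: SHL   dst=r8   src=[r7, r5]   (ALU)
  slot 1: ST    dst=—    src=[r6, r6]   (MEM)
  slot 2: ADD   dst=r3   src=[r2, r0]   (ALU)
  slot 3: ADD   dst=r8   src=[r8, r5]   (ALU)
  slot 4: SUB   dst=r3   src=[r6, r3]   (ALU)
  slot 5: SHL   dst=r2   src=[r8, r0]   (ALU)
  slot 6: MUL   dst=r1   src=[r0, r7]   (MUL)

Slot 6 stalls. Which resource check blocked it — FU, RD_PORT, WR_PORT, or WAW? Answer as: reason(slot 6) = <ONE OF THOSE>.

#0 ALU src=r7,r5 dispatched  <A:1 Mu:1 Ld:2 B:1 rd:3 wr:3>
#1 MEM src=r6,r6 dispatched  <A:1 Mu:1 Ld:1 B:1 rd:2 wr:3>
#2 ALU src=r2,r0 dispatched  <A:0 Mu:1 Ld:1 B:1 rd:0 wr:2>
#3 ALU src=r8,r5 held:FU  <A:0 Mu:1 Ld:1 B:1 rd:0 wr:2>
#4 ALU src=r6,r3 held:FU  <A:0 Mu:1 Ld:1 B:1 rd:0 wr:2>
#5 ALU src=r8,r0 held:FU  <A:0 Mu:1 Ld:1 B:1 rd:0 wr:2>
#6 MUL src=r0,r7 held:RD_PORT  <A:0 Mu:1 Ld:1 B:1 rd:0 wr:2>

reason(slot 6) = RD_PORT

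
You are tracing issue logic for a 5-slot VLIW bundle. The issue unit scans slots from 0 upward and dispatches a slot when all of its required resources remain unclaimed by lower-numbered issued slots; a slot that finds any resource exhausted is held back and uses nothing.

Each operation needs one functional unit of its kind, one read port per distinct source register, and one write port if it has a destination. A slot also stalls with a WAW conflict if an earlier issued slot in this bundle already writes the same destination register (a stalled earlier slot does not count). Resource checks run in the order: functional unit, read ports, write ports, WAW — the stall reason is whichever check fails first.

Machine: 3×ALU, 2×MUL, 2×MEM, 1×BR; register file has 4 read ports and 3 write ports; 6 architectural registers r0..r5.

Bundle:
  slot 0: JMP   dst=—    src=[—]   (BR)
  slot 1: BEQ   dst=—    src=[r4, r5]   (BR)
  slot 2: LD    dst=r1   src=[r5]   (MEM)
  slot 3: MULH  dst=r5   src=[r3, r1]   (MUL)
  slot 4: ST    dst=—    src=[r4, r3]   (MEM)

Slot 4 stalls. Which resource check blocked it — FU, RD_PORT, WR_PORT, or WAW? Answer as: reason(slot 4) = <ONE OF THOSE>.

(0) want 1×BR +0rd +0wr — yes → AL3|MU2|ME2|BR0|rd4|wr3
(1) want 1×BR +2rd +0wr — FU → AL3|MU2|ME2|BR0|rd4|wr3
(2) want 1×MEM +1rd +1wr — yes → AL3|MU2|ME1|BR0|rd3|wr2
(3) want 1×MUL +2rd +1wr — yes → AL3|MU1|ME1|BR0|rd1|wr1
(4) want 1×MEM +2rd +0wr — RD_PORT → AL3|MU1|ME1|BR0|rd1|wr1

reason(slot 4) = RD_PORT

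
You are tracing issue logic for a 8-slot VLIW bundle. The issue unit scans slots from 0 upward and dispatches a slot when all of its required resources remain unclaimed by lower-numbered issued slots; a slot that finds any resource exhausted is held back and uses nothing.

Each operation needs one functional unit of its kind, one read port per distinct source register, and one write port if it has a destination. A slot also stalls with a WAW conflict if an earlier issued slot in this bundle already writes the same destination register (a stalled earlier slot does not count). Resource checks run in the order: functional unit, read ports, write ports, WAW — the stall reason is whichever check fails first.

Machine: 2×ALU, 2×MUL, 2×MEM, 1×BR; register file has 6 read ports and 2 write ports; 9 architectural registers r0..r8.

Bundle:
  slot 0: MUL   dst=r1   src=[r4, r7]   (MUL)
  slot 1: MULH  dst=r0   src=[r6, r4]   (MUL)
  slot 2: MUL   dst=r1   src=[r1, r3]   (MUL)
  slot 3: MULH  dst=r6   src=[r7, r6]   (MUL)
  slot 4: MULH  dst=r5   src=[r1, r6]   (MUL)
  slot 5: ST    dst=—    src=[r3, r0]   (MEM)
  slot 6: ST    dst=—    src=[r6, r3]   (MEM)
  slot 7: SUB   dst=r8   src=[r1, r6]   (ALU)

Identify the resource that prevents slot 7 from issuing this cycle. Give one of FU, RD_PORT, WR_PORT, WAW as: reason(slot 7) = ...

  0. MUL→r1 ⇒ go  {2A/1Mu/2Ld/1B | 4r 1w}
  1. MUL→r0 ⇒ go  {2A/0Mu/2Ld/1B | 2r 0w}
  2. MUL→r1 ⇒ no(FU)  {2A/0Mu/2Ld/1B | 2r 0w}
  3. MUL→r6 ⇒ no(FU)  {2A/0Mu/2Ld/1B | 2r 0w}
  4. MUL→r5 ⇒ no(FU)  {2A/0Mu/2Ld/1B | 2r 0w}
  5. MEM ⇒ go  {2A/0Mu/1Ld/1B | 0r 0w}
  6. MEM ⇒ no(RD_PORT)  {2A/0Mu/1Ld/1B | 0r 0w}
  7. ALU→r8 ⇒ no(RD_PORT)  {2A/0Mu/1Ld/1B | 0r 0w}

reason(slot 7) = RD_PORT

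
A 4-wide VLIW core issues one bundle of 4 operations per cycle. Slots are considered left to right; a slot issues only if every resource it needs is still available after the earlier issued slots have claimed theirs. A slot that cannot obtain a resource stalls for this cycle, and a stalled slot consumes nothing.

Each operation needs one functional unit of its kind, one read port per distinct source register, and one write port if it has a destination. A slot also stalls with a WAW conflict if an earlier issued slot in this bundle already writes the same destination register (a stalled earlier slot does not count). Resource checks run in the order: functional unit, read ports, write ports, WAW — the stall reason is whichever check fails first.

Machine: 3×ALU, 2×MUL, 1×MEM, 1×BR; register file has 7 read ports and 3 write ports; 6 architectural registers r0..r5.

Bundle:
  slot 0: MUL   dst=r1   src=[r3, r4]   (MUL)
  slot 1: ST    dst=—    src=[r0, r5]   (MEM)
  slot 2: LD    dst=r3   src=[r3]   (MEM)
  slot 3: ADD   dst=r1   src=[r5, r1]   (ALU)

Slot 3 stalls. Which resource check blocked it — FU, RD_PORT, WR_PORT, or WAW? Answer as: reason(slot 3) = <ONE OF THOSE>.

slot 0 (MUL): ISSUE — free A3,Mu1,Ld1,B1 rp5 wp2
slot 1 (MEM): ISSUE — free A3,Mu1,Ld0,B1 rp3 wp2
slot 2 (MEM): stall FU — free A3,Mu1,Ld0,B1 rp3 wp2
slot 3 (ALU): stall WAW — free A3,Mu1,Ld0,B1 rp3 wp2

reason(slot 3) = WAW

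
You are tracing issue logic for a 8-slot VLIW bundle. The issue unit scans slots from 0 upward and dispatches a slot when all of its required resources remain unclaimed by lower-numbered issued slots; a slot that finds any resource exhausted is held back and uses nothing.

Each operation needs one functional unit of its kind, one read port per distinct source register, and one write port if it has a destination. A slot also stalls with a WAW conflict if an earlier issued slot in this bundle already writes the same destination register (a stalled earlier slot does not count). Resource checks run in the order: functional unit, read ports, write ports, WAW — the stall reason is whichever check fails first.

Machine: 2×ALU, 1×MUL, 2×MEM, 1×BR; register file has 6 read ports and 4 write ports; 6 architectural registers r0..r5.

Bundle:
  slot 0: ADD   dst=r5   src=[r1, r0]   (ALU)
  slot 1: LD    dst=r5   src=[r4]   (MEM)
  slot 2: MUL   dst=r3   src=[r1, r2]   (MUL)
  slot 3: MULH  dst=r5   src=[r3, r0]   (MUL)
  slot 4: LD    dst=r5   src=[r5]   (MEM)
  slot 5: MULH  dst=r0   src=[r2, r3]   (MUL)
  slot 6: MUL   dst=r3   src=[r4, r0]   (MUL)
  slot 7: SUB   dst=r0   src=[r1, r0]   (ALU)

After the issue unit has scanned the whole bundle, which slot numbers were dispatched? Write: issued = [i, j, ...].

#0 ALU src=r1,r0 dispatched  <A:1 Mu:1 Ld:2 B:1 rd:4 wr:3>
#1 MEM src=r4 held:WAW  <A:1 Mu:1 Ld:2 B:1 rd:4 wr:3>
#2 MUL src=r1,r2 dispatched  <A:1 Mu:0 Ld:2 B:1 rd:2 wr:2>
#3 MUL src=r3,r0 held:FU  <A:1 Mu:0 Ld:2 B:1 rd:2 wr:2>
#4 MEM src=r5 held:WAW  <A:1 Mu:0 Ld:2 B:1 rd:2 wr:2>
#5 MUL src=r2,r3 held:FU  <A:1 Mu:0 Ld:2 B:1 rd:2 wr:2>
#6 MUL src=r4,r0 held:FU  <A:1 Mu:0 Ld:2 B:1 rd:2 wr:2>
#7 ALU src=r1,r0 dispatched  <A:0 Mu:0 Ld:2 B:1 rd:0 wr:1>

issued = [0, 2, 7]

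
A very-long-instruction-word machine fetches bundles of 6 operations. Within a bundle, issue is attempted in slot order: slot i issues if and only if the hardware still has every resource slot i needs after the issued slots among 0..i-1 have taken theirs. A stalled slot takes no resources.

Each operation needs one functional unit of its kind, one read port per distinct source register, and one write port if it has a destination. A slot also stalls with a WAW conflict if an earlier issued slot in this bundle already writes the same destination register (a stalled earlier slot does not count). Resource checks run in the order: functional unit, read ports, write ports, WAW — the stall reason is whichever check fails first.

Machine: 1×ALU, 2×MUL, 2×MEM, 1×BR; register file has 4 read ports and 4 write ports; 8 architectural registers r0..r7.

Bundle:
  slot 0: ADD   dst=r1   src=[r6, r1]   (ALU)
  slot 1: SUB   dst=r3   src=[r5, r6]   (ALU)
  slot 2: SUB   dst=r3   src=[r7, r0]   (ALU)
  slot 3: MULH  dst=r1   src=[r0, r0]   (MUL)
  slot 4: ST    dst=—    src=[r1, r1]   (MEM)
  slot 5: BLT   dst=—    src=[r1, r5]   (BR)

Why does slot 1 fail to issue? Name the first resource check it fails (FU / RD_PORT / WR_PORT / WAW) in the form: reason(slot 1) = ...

reason(slot 1) = FU

#0 ALU src=r6,r1 dispatched  <A:0 Mu:2 Ld:2 B:1 rd:2 wr:3>
#1 ALU src=r5,r6 held:FU  <A:0 Mu:2 Ld:2 B:1 rd:2 wr:3>
#2 ALU src=r7,r0 held:FU  <A:0 Mu:2 Ld:2 B:1 rd:2 wr:3>
#3 MUL src=r0,r0 held:WAW  <A:0 Mu:2 Ld:2 B:1 rd:2 wr:3>
#4 MEM src=r1,r1 dispatched  <A:0 Mu:2 Ld:1 B:1 rd:1 wr:3>
#5 BR src=r1,r5 held:RD_PORT  <A:0 Mu:2 Ld:1 B:1 rd:1 wr:3>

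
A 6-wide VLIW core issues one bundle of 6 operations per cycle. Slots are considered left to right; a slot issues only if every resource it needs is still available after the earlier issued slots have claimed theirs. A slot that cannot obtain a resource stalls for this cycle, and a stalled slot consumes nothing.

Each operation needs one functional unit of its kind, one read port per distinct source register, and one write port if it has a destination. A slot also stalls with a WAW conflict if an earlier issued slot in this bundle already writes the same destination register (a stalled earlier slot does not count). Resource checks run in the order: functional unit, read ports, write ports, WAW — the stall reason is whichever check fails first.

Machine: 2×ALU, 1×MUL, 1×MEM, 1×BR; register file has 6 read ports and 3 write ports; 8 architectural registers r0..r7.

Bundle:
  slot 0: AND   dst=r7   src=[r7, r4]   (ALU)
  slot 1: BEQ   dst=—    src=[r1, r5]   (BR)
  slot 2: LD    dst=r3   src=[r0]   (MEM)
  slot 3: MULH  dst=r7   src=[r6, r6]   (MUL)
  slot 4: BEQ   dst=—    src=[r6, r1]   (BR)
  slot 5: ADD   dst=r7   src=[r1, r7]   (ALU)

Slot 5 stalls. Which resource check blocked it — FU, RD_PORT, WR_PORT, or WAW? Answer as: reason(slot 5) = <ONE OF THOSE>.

reason(slot 5) = RD_PORT

[0] ALU needs rd=2 wr=1: ok; after: ALU=1 MUL=1 MEM=1 BR=1, R=4, W=2
[1] BR needs rd=2 wr=0: ok; after: ALU=1 MUL=1 MEM=1 BR=0, R=2, W=2
[2] MEM needs rd=1 wr=1: ok; after: ALU=1 MUL=1 MEM=0 BR=0, R=1, W=1
[3] MUL needs rd=1 wr=1: WAW; after: ALU=1 MUL=1 MEM=0 BR=0, R=1, W=1
[4] BR needs rd=2 wr=0: FU; after: ALU=1 MUL=1 MEM=0 BR=0, R=1, W=1
[5] ALU needs rd=2 wr=1: RD_PORT; after: ALU=1 MUL=1 MEM=0 BR=0, R=1, W=1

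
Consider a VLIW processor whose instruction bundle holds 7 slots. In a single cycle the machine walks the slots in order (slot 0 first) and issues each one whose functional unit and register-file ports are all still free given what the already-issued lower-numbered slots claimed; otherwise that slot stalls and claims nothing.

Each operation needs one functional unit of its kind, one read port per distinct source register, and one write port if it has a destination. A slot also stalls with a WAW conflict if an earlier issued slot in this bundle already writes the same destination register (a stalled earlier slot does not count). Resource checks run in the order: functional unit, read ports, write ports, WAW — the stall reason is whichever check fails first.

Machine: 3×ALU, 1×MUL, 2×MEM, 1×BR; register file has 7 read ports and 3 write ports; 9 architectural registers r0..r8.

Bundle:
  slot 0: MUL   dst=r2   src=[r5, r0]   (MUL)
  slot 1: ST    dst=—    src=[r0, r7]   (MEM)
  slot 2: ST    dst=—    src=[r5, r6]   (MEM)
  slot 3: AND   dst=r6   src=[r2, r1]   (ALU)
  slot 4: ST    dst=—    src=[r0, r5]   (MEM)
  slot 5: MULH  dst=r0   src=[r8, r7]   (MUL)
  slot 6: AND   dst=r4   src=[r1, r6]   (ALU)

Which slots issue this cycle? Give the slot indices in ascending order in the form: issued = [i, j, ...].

(0) want 1×MUL +2rd +1wr — yes → AL3|MU0|ME2|BR1|rd5|wr2
(1) want 1×MEM +2rd +0wr — yes → AL3|MU0|ME1|BR1|rd3|wr2
(2) want 1×MEM +2rd +0wr — yes → AL3|MU0|ME0|BR1|rd1|wr2
(3) want 1×ALU +2rd +1wr — RD_PORT → AL3|MU0|ME0|BR1|rd1|wr2
(4) want 1×MEM +2rd +0wr — FU → AL3|MU0|ME0|BR1|rd1|wr2
(5) want 1×MUL +2rd +1wr — FU → AL3|MU0|ME0|BR1|rd1|wr2
(6) want 1×ALU +2rd +1wr — RD_PORT → AL3|MU0|ME0|BR1|rd1|wr2

issued = [0, 1, 2]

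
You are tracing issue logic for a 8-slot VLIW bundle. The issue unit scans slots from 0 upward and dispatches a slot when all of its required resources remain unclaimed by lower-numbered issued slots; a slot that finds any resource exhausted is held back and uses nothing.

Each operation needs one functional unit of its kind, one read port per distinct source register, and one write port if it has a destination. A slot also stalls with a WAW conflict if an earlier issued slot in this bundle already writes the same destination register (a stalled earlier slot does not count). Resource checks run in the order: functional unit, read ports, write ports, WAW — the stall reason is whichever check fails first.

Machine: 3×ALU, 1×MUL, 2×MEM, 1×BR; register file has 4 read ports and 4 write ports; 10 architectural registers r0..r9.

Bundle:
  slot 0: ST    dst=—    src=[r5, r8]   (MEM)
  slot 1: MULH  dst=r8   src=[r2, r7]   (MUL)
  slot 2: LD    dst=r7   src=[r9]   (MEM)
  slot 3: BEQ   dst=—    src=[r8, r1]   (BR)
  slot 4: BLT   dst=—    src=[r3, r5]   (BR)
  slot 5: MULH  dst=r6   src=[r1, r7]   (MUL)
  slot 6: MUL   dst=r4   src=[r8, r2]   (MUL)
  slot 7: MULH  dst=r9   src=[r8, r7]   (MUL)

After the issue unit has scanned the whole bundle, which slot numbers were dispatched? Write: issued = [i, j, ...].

issued = [0, 1]

slot 0 (MEM): ISSUE — free A3,Mu1,Ld1,B1 rp2 wp4
slot 1 (MUL): ISSUE — free A3,Mu0,Ld1,B1 rp0 wp3
slot 2 (MEM): stall RD_PORT — free A3,Mu0,Ld1,B1 rp0 wp3
slot 3 (BR): stall RD_PORT — free A3,Mu0,Ld1,B1 rp0 wp3
slot 4 (BR): stall RD_PORT — free A3,Mu0,Ld1,B1 rp0 wp3
slot 5 (MUL): stall FU — free A3,Mu0,Ld1,B1 rp0 wp3
slot 6 (MUL): stall FU — free A3,Mu0,Ld1,B1 rp0 wp3
slot 7 (MUL): stall FU — free A3,Mu0,Ld1,B1 rp0 wp3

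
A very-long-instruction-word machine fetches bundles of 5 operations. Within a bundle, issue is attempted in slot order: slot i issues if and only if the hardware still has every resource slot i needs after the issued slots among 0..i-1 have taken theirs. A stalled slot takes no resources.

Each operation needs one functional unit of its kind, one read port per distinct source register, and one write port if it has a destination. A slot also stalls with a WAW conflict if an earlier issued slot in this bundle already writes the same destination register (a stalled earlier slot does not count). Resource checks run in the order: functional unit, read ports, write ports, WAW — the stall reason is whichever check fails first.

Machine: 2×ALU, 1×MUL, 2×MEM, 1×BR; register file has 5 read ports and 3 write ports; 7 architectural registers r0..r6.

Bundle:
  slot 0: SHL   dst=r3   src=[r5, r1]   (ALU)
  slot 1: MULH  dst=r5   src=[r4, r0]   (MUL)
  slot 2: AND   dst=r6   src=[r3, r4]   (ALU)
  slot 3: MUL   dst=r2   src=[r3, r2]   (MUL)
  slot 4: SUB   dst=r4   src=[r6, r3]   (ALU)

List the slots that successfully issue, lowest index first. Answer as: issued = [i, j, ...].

slot 0 (ALU): ISSUE — free A1,Mu1,Ld2,B1 rp3 wp2
slot 1 (MUL): ISSUE — free A1,Mu0,Ld2,B1 rp1 wp1
slot 2 (ALU): stall RD_PORT — free A1,Mu0,Ld2,B1 rp1 wp1
slot 3 (MUL): stall FU — free A1,Mu0,Ld2,B1 rp1 wp1
slot 4 (ALU): stall RD_PORT — free A1,Mu0,Ld2,B1 rp1 wp1

issued = [0, 1]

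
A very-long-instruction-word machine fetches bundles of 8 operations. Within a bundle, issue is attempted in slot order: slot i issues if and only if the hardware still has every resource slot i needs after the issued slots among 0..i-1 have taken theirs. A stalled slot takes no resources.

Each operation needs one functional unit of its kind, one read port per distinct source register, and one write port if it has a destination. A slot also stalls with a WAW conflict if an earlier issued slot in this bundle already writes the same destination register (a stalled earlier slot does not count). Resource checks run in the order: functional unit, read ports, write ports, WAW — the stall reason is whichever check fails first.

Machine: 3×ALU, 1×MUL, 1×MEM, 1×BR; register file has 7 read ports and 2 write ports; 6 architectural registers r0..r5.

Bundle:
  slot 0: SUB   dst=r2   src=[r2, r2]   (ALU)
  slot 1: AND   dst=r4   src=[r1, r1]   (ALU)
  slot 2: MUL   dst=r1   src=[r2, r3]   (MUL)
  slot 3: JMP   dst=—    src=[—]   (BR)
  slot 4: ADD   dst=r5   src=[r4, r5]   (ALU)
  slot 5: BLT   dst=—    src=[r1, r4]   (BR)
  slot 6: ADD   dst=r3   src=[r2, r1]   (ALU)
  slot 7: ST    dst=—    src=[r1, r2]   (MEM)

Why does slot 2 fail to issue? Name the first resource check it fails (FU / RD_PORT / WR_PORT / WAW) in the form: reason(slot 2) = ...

reason(slot 2) = WR_PORT

#0 ALU src=r2,r2 dispatched  <A:2 Mu:1 Ld:1 B:1 rd:6 wr:1>
#1 ALU src=r1,r1 dispatched  <A:1 Mu:1 Ld:1 B:1 rd:5 wr:0>
#2 MUL src=r2,r3 held:WR_PORT  <A:1 Mu:1 Ld:1 B:1 rd:5 wr:0>
#3 BR src=- dispatched  <A:1 Mu:1 Ld:1 B:0 rd:5 wr:0>
#4 ALU src=r4,r5 held:WR_PORT  <A:1 Mu:1 Ld:1 B:0 rd:5 wr:0>
#5 BR src=r1,r4 held:FU  <A:1 Mu:1 Ld:1 B:0 rd:5 wr:0>
#6 ALU src=r2,r1 held:WR_PORT  <A:1 Mu:1 Ld:1 B:0 rd:5 wr:0>
#7 MEM src=r1,r2 dispatched  <A:1 Mu:1 Ld:0 B:0 rd:3 wr:0>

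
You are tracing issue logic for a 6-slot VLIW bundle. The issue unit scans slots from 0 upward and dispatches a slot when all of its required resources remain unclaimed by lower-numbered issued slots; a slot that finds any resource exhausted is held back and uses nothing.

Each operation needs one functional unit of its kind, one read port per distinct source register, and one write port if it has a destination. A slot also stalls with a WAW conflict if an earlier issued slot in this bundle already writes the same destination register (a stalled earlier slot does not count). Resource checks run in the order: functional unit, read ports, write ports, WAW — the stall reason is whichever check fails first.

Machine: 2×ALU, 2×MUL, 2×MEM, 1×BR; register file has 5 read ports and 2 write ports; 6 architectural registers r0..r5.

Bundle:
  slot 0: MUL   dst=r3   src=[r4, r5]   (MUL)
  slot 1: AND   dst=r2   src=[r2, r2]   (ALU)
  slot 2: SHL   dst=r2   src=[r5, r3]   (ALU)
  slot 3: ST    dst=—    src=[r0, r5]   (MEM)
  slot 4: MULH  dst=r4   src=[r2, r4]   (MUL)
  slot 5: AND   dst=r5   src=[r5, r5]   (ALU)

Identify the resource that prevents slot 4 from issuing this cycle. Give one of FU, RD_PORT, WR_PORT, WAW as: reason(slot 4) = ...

reason(slot 4) = RD_PORT

[0] MUL needs rd=2 wr=1: ok; after: ALU=2 MUL=1 MEM=2 BR=1, R=3, W=1
[1] ALU needs rd=1 wr=1: ok; after: ALU=1 MUL=1 MEM=2 BR=1, R=2, W=0
[2] ALU needs rd=2 wr=1: WR_PORT; after: ALU=1 MUL=1 MEM=2 BR=1, R=2, W=0
[3] MEM needs rd=2 wr=0: ok; after: ALU=1 MUL=1 MEM=1 BR=1, R=0, W=0
[4] MUL needs rd=2 wr=1: RD_PORT; after: ALU=1 MUL=1 MEM=1 BR=1, R=0, W=0
[5] ALU needs rd=1 wr=1: RD_PORT; after: ALU=1 MUL=1 MEM=1 BR=1, R=0, W=0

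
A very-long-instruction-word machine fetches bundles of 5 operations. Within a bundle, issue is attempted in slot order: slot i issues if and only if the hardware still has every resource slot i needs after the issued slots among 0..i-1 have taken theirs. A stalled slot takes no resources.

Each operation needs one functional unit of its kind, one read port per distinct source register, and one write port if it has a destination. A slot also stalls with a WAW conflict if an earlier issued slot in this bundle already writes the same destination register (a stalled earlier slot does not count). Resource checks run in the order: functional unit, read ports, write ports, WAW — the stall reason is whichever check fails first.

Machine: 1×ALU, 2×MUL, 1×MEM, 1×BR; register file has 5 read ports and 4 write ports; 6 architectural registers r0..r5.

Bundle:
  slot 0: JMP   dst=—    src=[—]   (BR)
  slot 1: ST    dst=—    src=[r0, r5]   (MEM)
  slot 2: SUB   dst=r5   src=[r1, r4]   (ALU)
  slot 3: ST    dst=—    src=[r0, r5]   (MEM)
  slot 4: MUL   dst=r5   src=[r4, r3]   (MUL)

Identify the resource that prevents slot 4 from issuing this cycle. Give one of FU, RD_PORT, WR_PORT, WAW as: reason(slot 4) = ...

  0. BR ⇒ go  {1A/2Mu/1Ld/0B | 5r 4w}
  1. MEM ⇒ go  {1A/2Mu/0Ld/0B | 3r 4w}
  2. ALU→r5 ⇒ go  {0A/2Mu/0Ld/0B | 1r 3w}
  3. MEM ⇒ no(FU)  {0A/2Mu/0Ld/0B | 1r 3w}
  4. MUL→r5 ⇒ no(RD_PORT)  {0A/2Mu/0Ld/0B | 1r 3w}

reason(slot 4) = RD_PORT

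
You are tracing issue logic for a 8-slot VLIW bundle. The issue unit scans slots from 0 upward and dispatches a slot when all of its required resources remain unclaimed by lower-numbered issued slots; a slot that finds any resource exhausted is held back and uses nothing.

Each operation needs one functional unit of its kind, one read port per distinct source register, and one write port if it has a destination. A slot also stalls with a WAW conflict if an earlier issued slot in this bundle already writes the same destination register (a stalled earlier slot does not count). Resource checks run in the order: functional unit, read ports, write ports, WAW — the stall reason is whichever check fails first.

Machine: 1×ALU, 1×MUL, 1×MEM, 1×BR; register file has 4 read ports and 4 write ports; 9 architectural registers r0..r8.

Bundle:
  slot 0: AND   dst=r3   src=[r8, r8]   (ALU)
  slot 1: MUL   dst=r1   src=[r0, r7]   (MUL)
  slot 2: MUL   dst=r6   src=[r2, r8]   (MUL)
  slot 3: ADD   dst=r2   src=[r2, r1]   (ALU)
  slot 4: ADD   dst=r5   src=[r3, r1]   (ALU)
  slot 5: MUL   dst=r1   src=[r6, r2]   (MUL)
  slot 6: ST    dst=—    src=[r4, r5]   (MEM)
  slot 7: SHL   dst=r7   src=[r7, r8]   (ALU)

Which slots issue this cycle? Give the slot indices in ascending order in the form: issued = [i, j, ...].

issued = [0, 1]

  0. ALU→r3 ⇒ go  {0A/1Mu/1Ld/1B | 3r 3w}
  1. MUL→r1 ⇒ go  {0A/0Mu/1Ld/1B | 1r 2w}
  2. MUL→r6 ⇒ no(FU)  {0A/0Mu/1Ld/1B | 1r 2w}
  3. ALU→r2 ⇒ no(FU)  {0A/0Mu/1Ld/1B | 1r 2w}
  4. ALU→r5 ⇒ no(FU)  {0A/0Mu/1Ld/1B | 1r 2w}
  5. MUL→r1 ⇒ no(FU)  {0A/0Mu/1Ld/1B | 1r 2w}
  6. MEM ⇒ no(RD_PORT)  {0A/0Mu/1Ld/1B | 1r 2w}
  7. ALU→r7 ⇒ no(FU)  {0A/0Mu/1Ld/1B | 1r 2w}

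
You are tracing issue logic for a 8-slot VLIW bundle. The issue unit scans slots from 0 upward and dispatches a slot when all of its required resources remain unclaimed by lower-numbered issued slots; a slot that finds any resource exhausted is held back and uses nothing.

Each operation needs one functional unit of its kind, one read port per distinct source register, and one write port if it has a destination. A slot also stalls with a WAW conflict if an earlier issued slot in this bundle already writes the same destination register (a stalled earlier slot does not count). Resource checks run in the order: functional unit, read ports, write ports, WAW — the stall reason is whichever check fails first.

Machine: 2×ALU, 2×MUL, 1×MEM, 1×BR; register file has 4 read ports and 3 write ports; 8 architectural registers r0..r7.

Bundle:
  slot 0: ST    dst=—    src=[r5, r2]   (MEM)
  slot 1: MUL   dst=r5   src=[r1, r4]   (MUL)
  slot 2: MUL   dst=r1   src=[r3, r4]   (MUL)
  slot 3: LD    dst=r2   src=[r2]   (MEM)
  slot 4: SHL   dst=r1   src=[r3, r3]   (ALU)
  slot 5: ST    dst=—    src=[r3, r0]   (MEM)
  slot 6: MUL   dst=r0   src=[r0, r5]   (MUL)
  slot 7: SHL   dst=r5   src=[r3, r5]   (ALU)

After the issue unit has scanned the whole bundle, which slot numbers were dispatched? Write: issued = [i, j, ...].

issued = [0, 1]

[0] MEM needs rd=2 wr=0: ok; after: ALU=2 MUL=2 MEM=0 BR=1, R=2, W=3
[1] MUL needs rd=2 wr=1: ok; after: ALU=2 MUL=1 MEM=0 BR=1, R=0, W=2
[2] MUL needs rd=2 wr=1: RD_PORT; after: ALU=2 MUL=1 MEM=0 BR=1, R=0, W=2
[3] MEM needs rd=1 wr=1: FU; after: ALU=2 MUL=1 MEM=0 BR=1, R=0, W=2
[4] ALU needs rd=1 wr=1: RD_PORT; after: ALU=2 MUL=1 MEM=0 BR=1, R=0, W=2
[5] MEM needs rd=2 wr=0: FU; after: ALU=2 MUL=1 MEM=0 BR=1, R=0, W=2
[6] MUL needs rd=2 wr=1: RD_PORT; after: ALU=2 MUL=1 MEM=0 BR=1, R=0, W=2
[7] ALU needs rd=2 wr=1: RD_PORT; after: ALU=2 MUL=1 MEM=0 BR=1, R=0, W=2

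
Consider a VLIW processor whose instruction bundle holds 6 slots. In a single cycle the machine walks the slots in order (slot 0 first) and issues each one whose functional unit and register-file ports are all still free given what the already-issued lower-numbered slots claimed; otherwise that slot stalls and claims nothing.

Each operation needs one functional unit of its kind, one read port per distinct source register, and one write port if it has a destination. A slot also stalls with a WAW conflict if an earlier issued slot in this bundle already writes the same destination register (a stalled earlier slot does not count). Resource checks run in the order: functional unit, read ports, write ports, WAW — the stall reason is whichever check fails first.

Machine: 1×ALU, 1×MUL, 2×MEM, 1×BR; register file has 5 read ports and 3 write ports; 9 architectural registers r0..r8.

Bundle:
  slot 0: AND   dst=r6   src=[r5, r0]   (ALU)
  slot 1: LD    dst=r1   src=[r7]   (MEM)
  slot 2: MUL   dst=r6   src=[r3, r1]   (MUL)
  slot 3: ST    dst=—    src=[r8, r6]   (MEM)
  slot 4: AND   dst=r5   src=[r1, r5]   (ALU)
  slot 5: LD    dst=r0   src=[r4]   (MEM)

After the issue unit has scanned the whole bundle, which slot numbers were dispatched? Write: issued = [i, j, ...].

issued = [0, 1, 3]

[0] ALU needs rd=2 wr=1: ok; after: ALU=0 MUL=1 MEM=2 BR=1, R=3, W=2
[1] MEM needs rd=1 wr=1: ok; after: ALU=0 MUL=1 MEM=1 BR=1, R=2, W=1
[2] MUL needs rd=2 wr=1: WAW; after: ALU=0 MUL=1 MEM=1 BR=1, R=2, W=1
[3] MEM needs rd=2 wr=0: ok; after: ALU=0 MUL=1 MEM=0 BR=1, R=0, W=1
[4] ALU needs rd=2 wr=1: FU; after: ALU=0 MUL=1 MEM=0 BR=1, R=0, W=1
[5] MEM needs rd=1 wr=1: FU; after: ALU=0 MUL=1 MEM=0 BR=1, R=0, W=1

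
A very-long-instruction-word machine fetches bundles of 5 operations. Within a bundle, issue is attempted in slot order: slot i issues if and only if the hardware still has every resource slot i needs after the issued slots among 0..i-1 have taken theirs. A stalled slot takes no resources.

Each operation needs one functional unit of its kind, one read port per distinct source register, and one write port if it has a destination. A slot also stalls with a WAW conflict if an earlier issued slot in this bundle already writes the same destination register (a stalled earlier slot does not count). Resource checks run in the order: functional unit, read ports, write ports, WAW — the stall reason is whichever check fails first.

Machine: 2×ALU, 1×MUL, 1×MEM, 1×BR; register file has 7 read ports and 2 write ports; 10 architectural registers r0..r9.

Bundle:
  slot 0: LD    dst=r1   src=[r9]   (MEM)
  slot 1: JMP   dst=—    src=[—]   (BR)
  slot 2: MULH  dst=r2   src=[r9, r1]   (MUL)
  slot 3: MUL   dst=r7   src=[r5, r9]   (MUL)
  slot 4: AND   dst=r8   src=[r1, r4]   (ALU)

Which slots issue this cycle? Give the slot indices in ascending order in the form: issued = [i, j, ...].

  0. MEM→r1 ⇒ go  {2A/1Mu/0Ld/1B | 6r 1w}
  1. BR ⇒ go  {2A/1Mu/0Ld/0B | 6r 1w}
  2. MUL→r2 ⇒ go  {2A/0Mu/0Ld/0B | 4r 0w}
  3. MUL→r7 ⇒ no(FU)  {2A/0Mu/0Ld/0B | 4r 0w}
  4. ALU→r8 ⇒ no(WR_PORT)  {2A/0Mu/0Ld/0B | 4r 0w}

issued = [0, 1, 2]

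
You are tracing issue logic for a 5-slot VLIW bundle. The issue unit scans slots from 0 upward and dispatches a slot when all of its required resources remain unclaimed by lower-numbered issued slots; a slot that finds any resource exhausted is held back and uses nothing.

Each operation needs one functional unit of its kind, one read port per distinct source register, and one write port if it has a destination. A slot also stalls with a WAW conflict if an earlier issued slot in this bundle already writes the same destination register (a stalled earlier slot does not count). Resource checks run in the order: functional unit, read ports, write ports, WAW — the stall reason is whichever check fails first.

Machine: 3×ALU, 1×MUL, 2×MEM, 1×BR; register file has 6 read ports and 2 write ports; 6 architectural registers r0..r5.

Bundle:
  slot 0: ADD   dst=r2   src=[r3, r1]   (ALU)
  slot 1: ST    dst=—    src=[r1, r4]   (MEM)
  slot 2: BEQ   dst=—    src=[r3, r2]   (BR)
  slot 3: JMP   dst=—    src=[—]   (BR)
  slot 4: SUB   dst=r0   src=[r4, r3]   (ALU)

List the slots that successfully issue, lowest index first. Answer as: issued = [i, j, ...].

#0 ALU src=r3,r1 dispatched  <A:2 Mu:1 Ld:2 B:1 rd:4 wr:1>
#1 MEM src=r1,r4 dispatched  <A:2 Mu:1 Ld:1 B:1 rd:2 wr:1>
#2 BR src=r3,r2 dispatched  <A:2 Mu:1 Ld:1 B:0 rd:0 wr:1>
#3 BR src=- held:FU  <A:2 Mu:1 Ld:1 B:0 rd:0 wr:1>
#4 ALU src=r4,r3 held:RD_PORT  <A:2 Mu:1 Ld:1 B:0 rd:0 wr:1>

issued = [0, 1, 2]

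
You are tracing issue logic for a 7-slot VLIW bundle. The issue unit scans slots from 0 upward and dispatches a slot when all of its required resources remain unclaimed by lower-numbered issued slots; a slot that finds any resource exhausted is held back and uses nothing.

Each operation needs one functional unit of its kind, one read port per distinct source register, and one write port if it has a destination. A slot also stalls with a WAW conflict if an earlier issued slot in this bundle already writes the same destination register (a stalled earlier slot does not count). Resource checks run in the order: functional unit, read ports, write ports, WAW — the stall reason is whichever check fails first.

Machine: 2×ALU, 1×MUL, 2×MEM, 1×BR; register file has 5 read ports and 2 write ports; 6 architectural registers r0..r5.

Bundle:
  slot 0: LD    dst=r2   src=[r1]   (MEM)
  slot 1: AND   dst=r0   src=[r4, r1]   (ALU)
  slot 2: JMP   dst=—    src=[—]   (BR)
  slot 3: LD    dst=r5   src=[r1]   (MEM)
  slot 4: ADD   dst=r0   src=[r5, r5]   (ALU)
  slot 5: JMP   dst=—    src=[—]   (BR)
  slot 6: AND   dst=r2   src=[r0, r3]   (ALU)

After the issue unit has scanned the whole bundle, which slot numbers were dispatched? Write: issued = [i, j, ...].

issued = [0, 1, 2]

(0) want 1×MEM +1rd +1wr — yes → AL2|MU1|ME1|BR1|rd4|wr1
(1) want 1×ALU +2rd +1wr — yes → AL1|MU1|ME1|BR1|rd2|wr0
(2) want 1×BR +0rd +0wr — yes → AL1|MU1|ME1|BR0|rd2|wr0
(3) want 1×MEM +1rd +1wr — WR_PORT → AL1|MU1|ME1|BR0|rd2|wr0
(4) want 1×ALU +1rd +1wr — WR_PORT → AL1|MU1|ME1|BR0|rd2|wr0
(5) want 1×BR +0rd +0wr — FU → AL1|MU1|ME1|BR0|rd2|wr0
(6) want 1×ALU +2rd +1wr — WR_PORT → AL1|MU1|ME1|BR0|rd2|wr0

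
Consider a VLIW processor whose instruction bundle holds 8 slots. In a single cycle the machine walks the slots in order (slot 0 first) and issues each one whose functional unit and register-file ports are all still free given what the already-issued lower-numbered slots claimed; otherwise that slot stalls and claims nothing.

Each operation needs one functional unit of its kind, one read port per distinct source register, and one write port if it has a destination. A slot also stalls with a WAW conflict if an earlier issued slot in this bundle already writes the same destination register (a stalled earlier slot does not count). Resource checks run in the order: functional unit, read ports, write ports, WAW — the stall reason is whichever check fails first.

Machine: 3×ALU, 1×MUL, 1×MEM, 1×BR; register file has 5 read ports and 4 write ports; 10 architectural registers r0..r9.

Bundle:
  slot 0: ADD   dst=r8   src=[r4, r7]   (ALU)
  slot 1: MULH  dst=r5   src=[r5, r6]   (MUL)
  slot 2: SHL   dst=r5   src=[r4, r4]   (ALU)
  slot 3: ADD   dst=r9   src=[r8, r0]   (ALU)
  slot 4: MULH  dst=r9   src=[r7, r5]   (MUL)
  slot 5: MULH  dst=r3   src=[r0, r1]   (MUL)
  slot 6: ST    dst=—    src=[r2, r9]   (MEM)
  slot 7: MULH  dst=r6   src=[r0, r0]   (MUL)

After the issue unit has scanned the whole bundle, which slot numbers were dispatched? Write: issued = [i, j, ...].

slot 0 (ALU): ISSUE — free A2,Mu1,Ld1,B1 rp3 wp3
slot 1 (MUL): ISSUE — free A2,Mu0,Ld1,B1 rp1 wp2
slot 2 (ALU): stall WAW — free A2,Mu0,Ld1,B1 rp1 wp2
slot 3 (ALU): stall RD_PORT — free A2,Mu0,Ld1,B1 rp1 wp2
slot 4 (MUL): stall FU — free A2,Mu0,Ld1,B1 rp1 wp2
slot 5 (MUL): stall FU — free A2,Mu0,Ld1,B1 rp1 wp2
slot 6 (MEM): stall RD_PORT — free A2,Mu0,Ld1,B1 rp1 wp2
slot 7 (MUL): stall FU — free A2,Mu0,Ld1,B1 rp1 wp2

issued = [0, 1]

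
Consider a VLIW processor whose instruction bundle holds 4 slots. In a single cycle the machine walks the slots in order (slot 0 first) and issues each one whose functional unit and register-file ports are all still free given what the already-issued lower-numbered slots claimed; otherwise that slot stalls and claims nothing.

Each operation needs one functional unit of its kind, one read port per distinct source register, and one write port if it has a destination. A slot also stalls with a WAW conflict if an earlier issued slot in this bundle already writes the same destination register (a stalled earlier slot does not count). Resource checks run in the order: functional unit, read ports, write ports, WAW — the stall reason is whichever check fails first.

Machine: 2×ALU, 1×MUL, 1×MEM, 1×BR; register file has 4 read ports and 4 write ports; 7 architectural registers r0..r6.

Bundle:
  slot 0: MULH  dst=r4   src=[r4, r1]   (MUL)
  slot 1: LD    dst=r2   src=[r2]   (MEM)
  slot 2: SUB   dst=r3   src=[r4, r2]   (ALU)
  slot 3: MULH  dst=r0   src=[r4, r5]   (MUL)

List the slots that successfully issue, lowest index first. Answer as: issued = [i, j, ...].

issued = [0, 1]

  0. MUL→r4 ⇒ go  {2A/0Mu/1Ld/1B | 2r 3w}
  1. MEM→r2 ⇒ go  {2A/0Mu/0Ld/1B | 1r 2w}
  2. ALU→r3 ⇒ no(RD_PORT)  {2A/0Mu/0Ld/1B | 1r 2w}
  3. MUL→r0 ⇒ no(FU)  {2A/0Mu/0Ld/1B | 1r 2w}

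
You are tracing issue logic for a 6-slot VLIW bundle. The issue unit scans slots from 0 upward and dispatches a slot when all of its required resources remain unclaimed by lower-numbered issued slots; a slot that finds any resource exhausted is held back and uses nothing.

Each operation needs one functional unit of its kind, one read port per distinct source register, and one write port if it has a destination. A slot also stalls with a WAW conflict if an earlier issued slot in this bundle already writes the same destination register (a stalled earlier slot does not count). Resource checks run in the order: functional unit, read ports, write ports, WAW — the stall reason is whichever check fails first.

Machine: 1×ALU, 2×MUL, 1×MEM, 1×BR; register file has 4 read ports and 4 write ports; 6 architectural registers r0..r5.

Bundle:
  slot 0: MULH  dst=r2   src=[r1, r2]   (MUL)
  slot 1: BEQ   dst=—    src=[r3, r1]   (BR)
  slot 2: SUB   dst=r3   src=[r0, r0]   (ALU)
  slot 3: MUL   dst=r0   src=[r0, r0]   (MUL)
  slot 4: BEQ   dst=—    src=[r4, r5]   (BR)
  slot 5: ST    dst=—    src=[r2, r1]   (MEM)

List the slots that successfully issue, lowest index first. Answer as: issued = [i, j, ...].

issued = [0, 1]

  0. MUL→r2 ⇒ go  {1A/1Mu/1Ld/1B | 2r 3w}
  1. BR ⇒ go  {1A/1Mu/1Ld/0B | 0r 3w}
  2. ALU→r3 ⇒ no(RD_PORT)  {1A/1Mu/1Ld/0B | 0r 3w}
  3. MUL→r0 ⇒ no(RD_PORT)  {1A/1Mu/1Ld/0B | 0r 3w}
  4. BR ⇒ no(FU)  {1A/1Mu/1Ld/0B | 0r 3w}
  5. MEM ⇒ no(RD_PORT)  {1A/1Mu/1Ld/0B | 0r 3w}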